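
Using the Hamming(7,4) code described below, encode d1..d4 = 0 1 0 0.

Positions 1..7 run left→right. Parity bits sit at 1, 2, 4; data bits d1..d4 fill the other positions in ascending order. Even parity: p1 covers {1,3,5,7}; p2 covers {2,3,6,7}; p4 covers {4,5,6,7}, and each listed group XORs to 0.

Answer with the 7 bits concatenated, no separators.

1001100

Place data at non-parity positions: p1 p2 0 p4 1 0 0
p1 (pos 1,3,5,7): XOR of data positions = 0⊕1⊕0 = 1
p2 (pos 2,3,6,7): XOR of data positions = 0⊕0⊕0 = 0
p4 (pos 4,5,6,7): XOR of data positions = 1⊕0⊕0 = 1
Codeword: 1001100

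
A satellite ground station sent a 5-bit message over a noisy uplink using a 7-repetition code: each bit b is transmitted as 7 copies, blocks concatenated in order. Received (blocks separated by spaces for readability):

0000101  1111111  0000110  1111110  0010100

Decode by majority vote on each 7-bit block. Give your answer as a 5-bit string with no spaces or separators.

01010

Block 1 (0000101): 2 ones → 0
Block 2 (1111111): 7 ones → 1
Block 3 (0000110): 2 ones → 0
Block 4 (1111110): 6 ones → 1
Block 5 (0010100): 2 ones → 0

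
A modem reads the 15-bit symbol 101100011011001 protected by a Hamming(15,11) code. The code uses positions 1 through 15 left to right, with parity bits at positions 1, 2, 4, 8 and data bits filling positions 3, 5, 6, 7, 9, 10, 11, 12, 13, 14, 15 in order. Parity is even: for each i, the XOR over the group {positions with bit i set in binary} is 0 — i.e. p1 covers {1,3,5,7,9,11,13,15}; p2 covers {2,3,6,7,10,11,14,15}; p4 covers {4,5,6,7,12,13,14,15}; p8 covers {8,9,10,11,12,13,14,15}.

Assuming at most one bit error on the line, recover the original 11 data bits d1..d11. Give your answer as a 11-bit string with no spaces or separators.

s1 (pos 1,3,5,7,9,11,13,15): 1⊕1⊕0⊕0⊕1⊕1⊕0⊕1 = 1
s2 (pos 2,3,6,7,10,11,14,15): 0⊕1⊕0⊕0⊕0⊕1⊕0⊕1 = 1
s4 (pos 4,5,6,7,12,13,14,15): 1⊕0⊕0⊕0⊕1⊕0⊕0⊕1 = 1
s8 (pos 8,9,10,11,12,13,14,15): 1⊕1⊕0⊕1⊕1⊕0⊕0⊕1 = 1
Syndrome s8…s1 = 1111 → error at position 15.
Flip position 15: 101100011011001 → 101100011011000
Read data bits from positions 3,5,6,7,9,10,11,12,13,14,15: 10001011000

10001011000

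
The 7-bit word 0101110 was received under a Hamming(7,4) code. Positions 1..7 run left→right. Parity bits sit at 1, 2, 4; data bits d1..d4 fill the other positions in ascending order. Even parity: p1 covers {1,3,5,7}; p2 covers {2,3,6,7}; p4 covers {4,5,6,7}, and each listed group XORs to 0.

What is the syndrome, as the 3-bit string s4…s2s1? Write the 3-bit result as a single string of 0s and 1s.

101

s1 (pos 1,3,5,7): 0⊕0⊕1⊕0 = 1
s2 (pos 2,3,6,7): 1⊕0⊕1⊕0 = 0
s4 (pos 4,5,6,7): 1⊕1⊕1⊕0 = 1
Syndrome s4…s1 = 101 → error at position 5.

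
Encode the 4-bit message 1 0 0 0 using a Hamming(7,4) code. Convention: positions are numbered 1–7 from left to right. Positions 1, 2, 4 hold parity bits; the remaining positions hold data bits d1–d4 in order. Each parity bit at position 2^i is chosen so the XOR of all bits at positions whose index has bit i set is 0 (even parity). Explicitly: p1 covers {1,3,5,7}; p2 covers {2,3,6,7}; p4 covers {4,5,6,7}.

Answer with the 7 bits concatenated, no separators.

1110000

Place data at non-parity positions: p1 p2 1 p4 0 0 0
p1 (pos 1,3,5,7): XOR of data positions = 1⊕0⊕0 = 1
p2 (pos 2,3,6,7): XOR of data positions = 1⊕0⊕0 = 1
p4 (pos 4,5,6,7): XOR of data positions = 0⊕0⊕0 = 0
Codeword: 1110000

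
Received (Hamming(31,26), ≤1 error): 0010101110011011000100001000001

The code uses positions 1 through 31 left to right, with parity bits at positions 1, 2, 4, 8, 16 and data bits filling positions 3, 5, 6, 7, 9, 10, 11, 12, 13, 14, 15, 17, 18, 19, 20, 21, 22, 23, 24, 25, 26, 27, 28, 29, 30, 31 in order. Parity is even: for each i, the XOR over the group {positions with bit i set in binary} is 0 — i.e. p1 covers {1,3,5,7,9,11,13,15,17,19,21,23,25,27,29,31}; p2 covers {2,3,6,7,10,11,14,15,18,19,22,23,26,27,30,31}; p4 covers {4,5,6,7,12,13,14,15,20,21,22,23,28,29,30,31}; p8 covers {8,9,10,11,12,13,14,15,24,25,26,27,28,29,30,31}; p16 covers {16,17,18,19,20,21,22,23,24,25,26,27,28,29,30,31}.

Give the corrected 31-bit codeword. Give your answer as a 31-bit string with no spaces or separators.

s1 (pos 1,3,5,7,9,11,13,15,17,19,21,23,25,27,29,31): 0⊕1⊕1⊕1⊕1⊕0⊕1⊕1⊕0⊕0⊕0⊕0⊕1⊕0⊕0⊕1 = 0
s2 (pos 2,3,6,7,10,11,14,15,18,19,22,23,26,27,30,31): 0⊕1⊕0⊕1⊕0⊕0⊕0⊕1⊕0⊕0⊕0⊕0⊕0⊕0⊕0⊕1 = 0
s4 (pos 4,5,6,7,12,13,14,15,20,21,22,23,28,29,30,31): 0⊕1⊕0⊕1⊕1⊕1⊕0⊕1⊕1⊕0⊕0⊕0⊕0⊕0⊕0⊕1 = 1
s8 (pos 8,9,10,11,12,13,14,15,24,25,26,27,28,29,30,31): 1⊕1⊕0⊕0⊕1⊕1⊕0⊕1⊕0⊕1⊕0⊕0⊕0⊕0⊕0⊕1 = 1
s16 (pos 16,17,18,19,20,21,22,23,24,25,26,27,28,29,30,31): 1⊕0⊕0⊕0⊕1⊕0⊕0⊕0⊕0⊕1⊕0⊕0⊕0⊕0⊕0⊕1 = 0
Syndrome s16…s1 = 01100 → error at position 12.
Flip position 12: 0010101110011011000100001000001 → 0010101110001011000100001000001

0010101110001011000100001000001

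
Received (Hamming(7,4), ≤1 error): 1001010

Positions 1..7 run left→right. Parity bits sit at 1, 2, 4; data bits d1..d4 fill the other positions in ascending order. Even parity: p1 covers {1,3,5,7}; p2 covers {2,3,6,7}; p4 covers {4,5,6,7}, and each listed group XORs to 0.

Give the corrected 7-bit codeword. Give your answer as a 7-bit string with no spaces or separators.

1011010

s1 (pos 1,3,5,7): 1⊕0⊕0⊕0 = 1
s2 (pos 2,3,6,7): 0⊕0⊕1⊕0 = 1
s4 (pos 4,5,6,7): 1⊕0⊕1⊕0 = 0
Syndrome s4…s1 = 011 → error at position 3.
Flip position 3: 1001010 → 1011010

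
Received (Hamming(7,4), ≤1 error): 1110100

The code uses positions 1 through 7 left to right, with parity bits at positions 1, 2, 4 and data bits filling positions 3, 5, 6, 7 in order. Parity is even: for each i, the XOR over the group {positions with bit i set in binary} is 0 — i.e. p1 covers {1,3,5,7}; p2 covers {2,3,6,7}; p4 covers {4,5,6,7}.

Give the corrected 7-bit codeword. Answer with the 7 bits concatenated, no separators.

1110000

s1 (pos 1,3,5,7): 1⊕1⊕1⊕0 = 1
s2 (pos 2,3,6,7): 1⊕1⊕0⊕0 = 0
s4 (pos 4,5,6,7): 0⊕1⊕0⊕0 = 1
Syndrome s4…s1 = 101 → error at position 5.
Flip position 5: 1110100 → 1110000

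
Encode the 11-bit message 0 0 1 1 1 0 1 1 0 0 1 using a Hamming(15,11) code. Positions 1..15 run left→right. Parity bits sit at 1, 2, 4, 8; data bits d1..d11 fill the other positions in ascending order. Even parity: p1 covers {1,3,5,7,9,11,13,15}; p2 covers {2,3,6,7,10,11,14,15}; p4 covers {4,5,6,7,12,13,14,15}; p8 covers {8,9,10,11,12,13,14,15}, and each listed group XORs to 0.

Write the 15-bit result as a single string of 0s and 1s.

Place data at non-parity positions: p1 p2 0 p4 0 1 1 p8 1 0 1 1 0 0 1
p1 (pos 1,3,5,7,9,11,13,15): XOR of data positions = 0⊕0⊕1⊕1⊕1⊕0⊕1 = 0
p2 (pos 2,3,6,7,10,11,14,15): XOR of data positions = 0⊕1⊕1⊕0⊕1⊕0⊕1 = 0
p4 (pos 4,5,6,7,12,13,14,15): XOR of data positions = 0⊕1⊕1⊕1⊕0⊕0⊕1 = 0
p8 (pos 8,9,10,11,12,13,14,15): XOR of data positions = 1⊕0⊕1⊕1⊕0⊕0⊕1 = 0
Codeword: 000001101011001

000001101011001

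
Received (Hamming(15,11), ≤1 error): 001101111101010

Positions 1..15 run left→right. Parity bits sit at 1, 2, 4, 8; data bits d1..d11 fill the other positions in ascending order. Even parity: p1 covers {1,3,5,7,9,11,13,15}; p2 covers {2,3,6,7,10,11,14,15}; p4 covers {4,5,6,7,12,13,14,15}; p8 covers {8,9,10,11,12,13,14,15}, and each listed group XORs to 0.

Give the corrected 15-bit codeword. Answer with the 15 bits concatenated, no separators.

s1 (pos 1,3,5,7,9,11,13,15): 0⊕1⊕0⊕1⊕1⊕0⊕0⊕0 = 1
s2 (pos 2,3,6,7,10,11,14,15): 0⊕1⊕1⊕1⊕1⊕0⊕1⊕0 = 1
s4 (pos 4,5,6,7,12,13,14,15): 1⊕0⊕1⊕1⊕1⊕0⊕1⊕0 = 1
s8 (pos 8,9,10,11,12,13,14,15): 1⊕1⊕1⊕0⊕1⊕0⊕1⊕0 = 1
Syndrome s8…s1 = 1111 → error at position 15.
Flip position 15: 001101111101010 → 001101111101011

001101111101011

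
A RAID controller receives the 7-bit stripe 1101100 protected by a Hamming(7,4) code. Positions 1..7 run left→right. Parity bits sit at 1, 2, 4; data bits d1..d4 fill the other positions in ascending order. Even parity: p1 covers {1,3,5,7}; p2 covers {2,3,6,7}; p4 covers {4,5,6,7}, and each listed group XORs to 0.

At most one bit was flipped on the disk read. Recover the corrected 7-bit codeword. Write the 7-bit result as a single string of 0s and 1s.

s1 (pos 1,3,5,7): 1⊕0⊕1⊕0 = 0
s2 (pos 2,3,6,7): 1⊕0⊕0⊕0 = 1
s4 (pos 4,5,6,7): 1⊕1⊕0⊕0 = 0
Syndrome s4…s1 = 010 → error at position 2.
Flip position 2: 1101100 → 1001100

1001100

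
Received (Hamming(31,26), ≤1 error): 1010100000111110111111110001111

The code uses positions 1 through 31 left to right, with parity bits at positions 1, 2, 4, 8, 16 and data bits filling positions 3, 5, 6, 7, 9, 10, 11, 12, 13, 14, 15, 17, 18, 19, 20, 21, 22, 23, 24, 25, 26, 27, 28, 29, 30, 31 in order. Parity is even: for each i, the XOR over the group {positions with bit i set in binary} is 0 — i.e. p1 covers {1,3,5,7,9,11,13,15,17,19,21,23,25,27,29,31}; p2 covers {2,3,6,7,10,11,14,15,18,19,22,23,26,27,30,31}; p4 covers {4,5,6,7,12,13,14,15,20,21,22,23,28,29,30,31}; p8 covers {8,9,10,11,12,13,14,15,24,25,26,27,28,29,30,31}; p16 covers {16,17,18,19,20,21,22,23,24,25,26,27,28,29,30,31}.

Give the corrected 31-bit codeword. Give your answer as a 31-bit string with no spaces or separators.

s1 (pos 1,3,5,7,9,11,13,15,17,19,21,23,25,27,29,31): 1⊕1⊕1⊕0⊕0⊕1⊕1⊕1⊕1⊕1⊕1⊕1⊕0⊕0⊕1⊕1 = 0
s2 (pos 2,3,6,7,10,11,14,15,18,19,22,23,26,27,30,31): 0⊕1⊕0⊕0⊕0⊕1⊕1⊕1⊕1⊕1⊕1⊕1⊕0⊕0⊕1⊕1 = 0
s4 (pos 4,5,6,7,12,13,14,15,20,21,22,23,28,29,30,31): 0⊕1⊕0⊕0⊕1⊕1⊕1⊕1⊕1⊕1⊕1⊕1⊕1⊕1⊕1⊕1 = 1
s8 (pos 8,9,10,11,12,13,14,15,24,25,26,27,28,29,30,31): 0⊕0⊕0⊕1⊕1⊕1⊕1⊕1⊕1⊕0⊕0⊕0⊕1⊕1⊕1⊕1 = 0
s16 (pos 16,17,18,19,20,21,22,23,24,25,26,27,28,29,30,31): 0⊕1⊕1⊕1⊕1⊕1⊕1⊕1⊕1⊕0⊕0⊕0⊕1⊕1⊕1⊕1 = 0
Syndrome s16…s1 = 00100 → error at position 4.
Flip position 4: 1010100000111110111111110001111 → 1011100000111110111111110001111

1011100000111110111111110001111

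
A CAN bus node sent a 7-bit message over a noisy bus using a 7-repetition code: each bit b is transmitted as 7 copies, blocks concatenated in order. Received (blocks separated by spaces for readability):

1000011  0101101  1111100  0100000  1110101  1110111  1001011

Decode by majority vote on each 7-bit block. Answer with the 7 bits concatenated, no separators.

0110111

Block 1 (1000011): 3 ones → 0
Block 2 (0101101): 4 ones → 1
Block 3 (1111100): 5 ones → 1
Block 4 (0100000): 1 one → 0
Block 5 (1110101): 5 ones → 1
Block 6 (1110111): 6 ones → 1
Block 7 (1001011): 4 ones → 1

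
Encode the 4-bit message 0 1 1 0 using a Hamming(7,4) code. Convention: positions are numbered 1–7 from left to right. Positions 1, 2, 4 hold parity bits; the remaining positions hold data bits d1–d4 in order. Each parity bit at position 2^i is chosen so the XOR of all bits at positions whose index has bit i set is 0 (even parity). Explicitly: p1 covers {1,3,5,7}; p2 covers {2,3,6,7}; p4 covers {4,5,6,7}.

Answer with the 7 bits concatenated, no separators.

Place data at non-parity positions: p1 p2 0 p4 1 1 0
p1 (pos 1,3,5,7): XOR of data positions = 0⊕1⊕0 = 1
p2 (pos 2,3,6,7): XOR of data positions = 0⊕1⊕0 = 1
p4 (pos 4,5,6,7): XOR of data positions = 1⊕1⊕0 = 0
Codeword: 1100110

1100110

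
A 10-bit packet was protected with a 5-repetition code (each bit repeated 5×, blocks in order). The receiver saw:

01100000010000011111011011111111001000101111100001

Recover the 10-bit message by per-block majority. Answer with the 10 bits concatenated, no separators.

0001111010

Block 1 (01100): 2 ones → 0
Block 2 (00001): 1 one → 0
Block 3 (00000): 0 ones → 0
Block 4 (11111): 5 ones → 1
Block 5 (01101): 3 ones → 1
Block 6 (11111): 5 ones → 1
Block 7 (11001): 3 ones → 1
Block 8 (00010): 1 one → 0
Block 9 (11111): 5 ones → 1
Block 10 (00001): 1 one → 0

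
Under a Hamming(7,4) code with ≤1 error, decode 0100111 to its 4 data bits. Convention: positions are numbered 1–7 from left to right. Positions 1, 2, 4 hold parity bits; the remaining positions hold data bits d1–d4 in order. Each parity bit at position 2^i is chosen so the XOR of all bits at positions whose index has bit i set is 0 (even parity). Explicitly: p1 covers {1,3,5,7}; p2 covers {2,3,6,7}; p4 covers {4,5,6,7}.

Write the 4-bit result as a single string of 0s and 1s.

0101

s1 (pos 1,3,5,7): 0⊕0⊕1⊕1 = 0
s2 (pos 2,3,6,7): 1⊕0⊕1⊕1 = 1
s4 (pos 4,5,6,7): 0⊕1⊕1⊕1 = 1
Syndrome s4…s1 = 110 → error at position 6.
Flip position 6: 0100111 → 0100101
Read data bits from positions 3,5,6,7: 0101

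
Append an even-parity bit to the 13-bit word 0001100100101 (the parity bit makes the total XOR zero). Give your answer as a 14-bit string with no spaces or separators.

XOR of the 13 data bits: 0⊕0⊕0⊕1⊕1⊕0⊕0⊕1⊕0⊕0⊕1⊕0⊕1 = 1
Parity bit = 1 (so all 14 bits XOR to 0).

00011001001011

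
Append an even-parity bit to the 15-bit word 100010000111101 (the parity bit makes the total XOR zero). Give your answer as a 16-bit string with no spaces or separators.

XOR of the 15 data bits: 1⊕0⊕0⊕0⊕1⊕0⊕0⊕0⊕0⊕1⊕1⊕1⊕1⊕0⊕1 = 1
Parity bit = 1 (so all 16 bits XOR to 0).

1000100001111011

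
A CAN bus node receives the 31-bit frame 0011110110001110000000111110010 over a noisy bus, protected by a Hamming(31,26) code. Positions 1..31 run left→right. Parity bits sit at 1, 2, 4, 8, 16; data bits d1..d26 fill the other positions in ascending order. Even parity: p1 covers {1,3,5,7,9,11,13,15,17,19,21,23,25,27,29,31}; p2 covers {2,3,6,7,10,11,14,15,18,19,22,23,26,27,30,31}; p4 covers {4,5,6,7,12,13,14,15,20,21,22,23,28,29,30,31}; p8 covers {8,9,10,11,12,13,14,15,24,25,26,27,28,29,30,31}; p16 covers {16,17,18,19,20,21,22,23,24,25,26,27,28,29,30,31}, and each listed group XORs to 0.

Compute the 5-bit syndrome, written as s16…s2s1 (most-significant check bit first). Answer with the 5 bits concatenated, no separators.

00000

s1 (pos 1,3,5,7,9,11,13,15,17,19,21,23,25,27,29,31): 0⊕1⊕1⊕0⊕1⊕0⊕1⊕1⊕0⊕0⊕0⊕1⊕1⊕1⊕0⊕0 = 0
s2 (pos 2,3,6,7,10,11,14,15,18,19,22,23,26,27,30,31): 0⊕1⊕1⊕0⊕0⊕0⊕1⊕1⊕0⊕0⊕0⊕1⊕1⊕1⊕1⊕0 = 0
s4 (pos 4,5,6,7,12,13,14,15,20,21,22,23,28,29,30,31): 1⊕1⊕1⊕0⊕0⊕1⊕1⊕1⊕0⊕0⊕0⊕1⊕0⊕0⊕1⊕0 = 0
s8 (pos 8,9,10,11,12,13,14,15,24,25,26,27,28,29,30,31): 1⊕1⊕0⊕0⊕0⊕1⊕1⊕1⊕1⊕1⊕1⊕1⊕0⊕0⊕1⊕0 = 0
s16 (pos 16,17,18,19,20,21,22,23,24,25,26,27,28,29,30,31): 0⊕0⊕0⊕0⊕0⊕0⊕0⊕1⊕1⊕1⊕1⊕1⊕0⊕0⊕1⊕0 = 0
Syndrome s16…s1 = 00000 → no error.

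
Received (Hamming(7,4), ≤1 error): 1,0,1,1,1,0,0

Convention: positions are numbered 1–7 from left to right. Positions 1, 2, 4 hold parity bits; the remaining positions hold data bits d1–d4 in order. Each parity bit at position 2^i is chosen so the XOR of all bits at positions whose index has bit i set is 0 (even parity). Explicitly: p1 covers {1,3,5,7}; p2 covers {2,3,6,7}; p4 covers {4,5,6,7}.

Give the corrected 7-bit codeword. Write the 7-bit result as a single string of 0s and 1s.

1001100

s1 (pos 1,3,5,7): 1⊕1⊕1⊕0 = 1
s2 (pos 2,3,6,7): 0⊕1⊕0⊕0 = 1
s4 (pos 4,5,6,7): 1⊕1⊕0⊕0 = 0
Syndrome s4…s1 = 011 → error at position 3.
Flip position 3: 1011100 → 1001100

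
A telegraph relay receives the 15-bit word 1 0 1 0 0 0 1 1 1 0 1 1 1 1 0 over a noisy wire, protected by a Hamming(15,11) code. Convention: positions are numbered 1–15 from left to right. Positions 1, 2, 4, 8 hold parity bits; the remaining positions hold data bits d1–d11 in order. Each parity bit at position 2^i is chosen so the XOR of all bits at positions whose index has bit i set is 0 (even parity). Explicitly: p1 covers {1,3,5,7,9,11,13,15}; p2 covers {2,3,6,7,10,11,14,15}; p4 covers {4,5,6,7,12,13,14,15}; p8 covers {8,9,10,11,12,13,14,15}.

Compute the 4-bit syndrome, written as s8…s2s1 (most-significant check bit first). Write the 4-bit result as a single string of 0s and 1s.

0000

s1 (pos 1,3,5,7,9,11,13,15): 1⊕1⊕0⊕1⊕1⊕1⊕1⊕0 = 0
s2 (pos 2,3,6,7,10,11,14,15): 0⊕1⊕0⊕1⊕0⊕1⊕1⊕0 = 0
s4 (pos 4,5,6,7,12,13,14,15): 0⊕0⊕0⊕1⊕1⊕1⊕1⊕0 = 0
s8 (pos 8,9,10,11,12,13,14,15): 1⊕1⊕0⊕1⊕1⊕1⊕1⊕0 = 0
Syndrome s8…s1 = 0000 → no error.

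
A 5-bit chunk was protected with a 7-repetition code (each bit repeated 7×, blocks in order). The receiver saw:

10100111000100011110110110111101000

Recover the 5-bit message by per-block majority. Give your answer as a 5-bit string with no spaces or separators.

10110

Block 1 (1010011): 4 ones → 1
Block 2 (1000100): 2 ones → 0
Block 3 (0111101): 5 ones → 1
Block 4 (1011011): 5 ones → 1
Block 5 (1101000): 3 ones → 0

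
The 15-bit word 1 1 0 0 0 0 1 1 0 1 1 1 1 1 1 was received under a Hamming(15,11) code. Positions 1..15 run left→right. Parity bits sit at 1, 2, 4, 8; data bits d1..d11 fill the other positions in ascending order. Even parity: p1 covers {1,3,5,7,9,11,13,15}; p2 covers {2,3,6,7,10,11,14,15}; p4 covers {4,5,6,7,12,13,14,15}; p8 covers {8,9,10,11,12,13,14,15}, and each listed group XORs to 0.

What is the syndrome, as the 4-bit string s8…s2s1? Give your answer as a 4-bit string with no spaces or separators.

1101

s1 (pos 1,3,5,7,9,11,13,15): 1⊕0⊕0⊕1⊕0⊕1⊕1⊕1 = 1
s2 (pos 2,3,6,7,10,11,14,15): 1⊕0⊕0⊕1⊕1⊕1⊕1⊕1 = 0
s4 (pos 4,5,6,7,12,13,14,15): 0⊕0⊕0⊕1⊕1⊕1⊕1⊕1 = 1
s8 (pos 8,9,10,11,12,13,14,15): 1⊕0⊕1⊕1⊕1⊕1⊕1⊕1 = 1
Syndrome s8…s1 = 1101 → error at position 13.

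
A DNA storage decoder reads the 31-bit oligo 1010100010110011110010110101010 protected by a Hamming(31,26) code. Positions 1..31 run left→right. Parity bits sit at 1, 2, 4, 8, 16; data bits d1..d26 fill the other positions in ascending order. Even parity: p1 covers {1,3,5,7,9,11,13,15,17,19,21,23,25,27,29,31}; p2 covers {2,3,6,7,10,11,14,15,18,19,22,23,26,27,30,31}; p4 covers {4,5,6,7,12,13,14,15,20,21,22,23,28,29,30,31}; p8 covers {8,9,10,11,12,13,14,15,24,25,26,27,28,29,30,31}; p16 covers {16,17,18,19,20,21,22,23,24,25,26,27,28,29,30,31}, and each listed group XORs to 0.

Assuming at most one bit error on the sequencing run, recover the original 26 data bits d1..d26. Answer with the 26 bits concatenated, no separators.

s1 (pos 1,3,5,7,9,11,13,15,17,19,21,23,25,27,29,31): 1⊕1⊕1⊕0⊕1⊕1⊕0⊕1⊕1⊕0⊕1⊕1⊕0⊕0⊕0⊕0 = 1
s2 (pos 2,3,6,7,10,11,14,15,18,19,22,23,26,27,30,31): 0⊕1⊕0⊕0⊕0⊕1⊕0⊕1⊕1⊕0⊕0⊕1⊕1⊕0⊕1⊕0 = 1
s4 (pos 4,5,6,7,12,13,14,15,20,21,22,23,28,29,30,31): 0⊕1⊕0⊕0⊕1⊕0⊕0⊕1⊕0⊕1⊕0⊕1⊕1⊕0⊕1⊕0 = 1
s8 (pos 8,9,10,11,12,13,14,15,24,25,26,27,28,29,30,31): 0⊕1⊕0⊕1⊕1⊕0⊕0⊕1⊕1⊕0⊕1⊕0⊕1⊕0⊕1⊕0 = 0
s16 (pos 16,17,18,19,20,21,22,23,24,25,26,27,28,29,30,31): 1⊕1⊕1⊕0⊕0⊕1⊕0⊕1⊕1⊕0⊕1⊕0⊕1⊕0⊕1⊕0 = 1
Syndrome s16…s1 = 10111 → error at position 23.
Flip position 23: 1010100010110011110010110101010 → 1010100010110011110010010101010
Read data bits from positions 3,5,6,7,9,10,11,12,13,14,15,17,18,19,20,21,22,23,24,25,26,27,28,29,30,31: 11001011001110010010101010

11001011001110010010101010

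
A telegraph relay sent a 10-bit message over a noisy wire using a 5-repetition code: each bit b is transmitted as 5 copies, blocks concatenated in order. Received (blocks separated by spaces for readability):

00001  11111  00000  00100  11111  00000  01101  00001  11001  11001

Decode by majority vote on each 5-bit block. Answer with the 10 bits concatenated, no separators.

0100101011

Block 1 (00001): 1 one → 0
Block 2 (11111): 5 ones → 1
Block 3 (00000): 0 ones → 0
Block 4 (00100): 1 one → 0
Block 5 (11111): 5 ones → 1
Block 6 (00000): 0 ones → 0
Block 7 (01101): 3 ones → 1
Block 8 (00001): 1 one → 0
Block 9 (11001): 3 ones → 1
Block 10 (11001): 3 ones → 1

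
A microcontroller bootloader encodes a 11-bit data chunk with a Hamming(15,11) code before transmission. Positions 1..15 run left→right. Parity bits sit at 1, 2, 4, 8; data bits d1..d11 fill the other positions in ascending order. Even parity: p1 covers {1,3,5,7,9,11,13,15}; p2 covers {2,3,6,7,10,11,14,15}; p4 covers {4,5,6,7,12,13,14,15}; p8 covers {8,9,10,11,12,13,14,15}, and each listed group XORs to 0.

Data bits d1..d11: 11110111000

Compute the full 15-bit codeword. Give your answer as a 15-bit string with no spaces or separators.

Place data at non-parity positions: p1 p2 1 p4 1 1 1 p8 0 1 1 1 0 0 0
p1 (pos 1,3,5,7,9,11,13,15): XOR of data positions = 1⊕1⊕1⊕0⊕1⊕0⊕0 = 0
p2 (pos 2,3,6,7,10,11,14,15): XOR of data positions = 1⊕1⊕1⊕1⊕1⊕0⊕0 = 1
p4 (pos 4,5,6,7,12,13,14,15): XOR of data positions = 1⊕1⊕1⊕1⊕0⊕0⊕0 = 0
p8 (pos 8,9,10,11,12,13,14,15): XOR of data positions = 0⊕1⊕1⊕1⊕0⊕0⊕0 = 1
Codeword: 011011110111000

011011110111000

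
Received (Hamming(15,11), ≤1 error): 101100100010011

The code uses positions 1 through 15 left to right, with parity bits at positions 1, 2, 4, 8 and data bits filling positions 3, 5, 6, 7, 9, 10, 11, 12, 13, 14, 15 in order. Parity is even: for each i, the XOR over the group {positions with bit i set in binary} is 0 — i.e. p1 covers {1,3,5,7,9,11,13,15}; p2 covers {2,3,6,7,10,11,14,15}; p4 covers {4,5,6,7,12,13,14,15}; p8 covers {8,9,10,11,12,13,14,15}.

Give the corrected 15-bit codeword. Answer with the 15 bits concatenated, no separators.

101100100000011

s1 (pos 1,3,5,7,9,11,13,15): 1⊕1⊕0⊕1⊕0⊕1⊕0⊕1 = 1
s2 (pos 2,3,6,7,10,11,14,15): 0⊕1⊕0⊕1⊕0⊕1⊕1⊕1 = 1
s4 (pos 4,5,6,7,12,13,14,15): 1⊕0⊕0⊕1⊕0⊕0⊕1⊕1 = 0
s8 (pos 8,9,10,11,12,13,14,15): 0⊕0⊕0⊕1⊕0⊕0⊕1⊕1 = 1
Syndrome s8…s1 = 1011 → error at position 11.
Flip position 11: 101100100010011 → 101100100000011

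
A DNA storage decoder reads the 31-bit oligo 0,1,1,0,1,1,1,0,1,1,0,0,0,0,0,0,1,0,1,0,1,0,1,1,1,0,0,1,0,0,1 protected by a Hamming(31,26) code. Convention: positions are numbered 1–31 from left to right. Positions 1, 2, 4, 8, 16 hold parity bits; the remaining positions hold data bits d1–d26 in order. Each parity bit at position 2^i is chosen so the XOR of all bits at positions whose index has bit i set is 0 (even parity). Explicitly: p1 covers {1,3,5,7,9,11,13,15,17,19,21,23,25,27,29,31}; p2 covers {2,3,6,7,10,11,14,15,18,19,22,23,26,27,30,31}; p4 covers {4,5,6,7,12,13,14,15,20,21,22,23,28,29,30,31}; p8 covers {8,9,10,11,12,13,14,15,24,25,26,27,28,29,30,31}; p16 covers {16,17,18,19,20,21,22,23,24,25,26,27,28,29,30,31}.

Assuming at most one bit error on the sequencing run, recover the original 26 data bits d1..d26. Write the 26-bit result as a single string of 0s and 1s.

11111100000101010111001001

s1 (pos 1,3,5,7,9,11,13,15,17,19,21,23,25,27,29,31): 0⊕1⊕1⊕1⊕1⊕0⊕0⊕0⊕1⊕1⊕1⊕1⊕1⊕0⊕0⊕1 = 0
s2 (pos 2,3,6,7,10,11,14,15,18,19,22,23,26,27,30,31): 1⊕1⊕1⊕1⊕1⊕0⊕0⊕0⊕0⊕1⊕0⊕1⊕0⊕0⊕0⊕1 = 0
s4 (pos 4,5,6,7,12,13,14,15,20,21,22,23,28,29,30,31): 0⊕1⊕1⊕1⊕0⊕0⊕0⊕0⊕0⊕1⊕0⊕1⊕1⊕0⊕0⊕1 = 1
s8 (pos 8,9,10,11,12,13,14,15,24,25,26,27,28,29,30,31): 0⊕1⊕1⊕0⊕0⊕0⊕0⊕0⊕1⊕1⊕0⊕0⊕1⊕0⊕0⊕1 = 0
s16 (pos 16,17,18,19,20,21,22,23,24,25,26,27,28,29,30,31): 0⊕1⊕0⊕1⊕0⊕1⊕0⊕1⊕1⊕1⊕0⊕0⊕1⊕0⊕0⊕1 = 0
Syndrome s16…s1 = 00100 → error at position 4.
Flip position 4: 0110111011000000101010111001001 → 0111111011000000101010111001001
Read data bits from positions 3,5,6,7,9,10,11,12,13,14,15,17,18,19,20,21,22,23,24,25,26,27,28,29,30,31: 11111100000101010111001001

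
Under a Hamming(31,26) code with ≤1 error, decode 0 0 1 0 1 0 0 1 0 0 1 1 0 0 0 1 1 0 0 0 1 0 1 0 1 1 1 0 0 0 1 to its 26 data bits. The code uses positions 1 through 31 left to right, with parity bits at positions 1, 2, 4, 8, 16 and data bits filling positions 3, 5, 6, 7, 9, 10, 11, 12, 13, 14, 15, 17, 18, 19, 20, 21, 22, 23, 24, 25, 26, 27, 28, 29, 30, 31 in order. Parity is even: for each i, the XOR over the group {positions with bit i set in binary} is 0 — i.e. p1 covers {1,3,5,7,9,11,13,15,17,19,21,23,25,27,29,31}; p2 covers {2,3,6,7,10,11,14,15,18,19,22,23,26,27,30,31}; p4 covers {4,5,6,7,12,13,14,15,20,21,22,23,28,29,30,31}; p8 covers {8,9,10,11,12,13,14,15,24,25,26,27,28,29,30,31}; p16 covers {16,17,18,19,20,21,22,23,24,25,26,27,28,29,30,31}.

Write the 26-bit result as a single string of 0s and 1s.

s1 (pos 1,3,5,7,9,11,13,15,17,19,21,23,25,27,29,31): 0⊕1⊕1⊕0⊕0⊕1⊕0⊕0⊕1⊕0⊕1⊕1⊕1⊕1⊕0⊕1 = 1
s2 (pos 2,3,6,7,10,11,14,15,18,19,22,23,26,27,30,31): 0⊕1⊕0⊕0⊕0⊕1⊕0⊕0⊕0⊕0⊕0⊕1⊕1⊕1⊕0⊕1 = 0
s4 (pos 4,5,6,7,12,13,14,15,20,21,22,23,28,29,30,31): 0⊕1⊕0⊕0⊕1⊕0⊕0⊕0⊕0⊕1⊕0⊕1⊕0⊕0⊕0⊕1 = 1
s8 (pos 8,9,10,11,12,13,14,15,24,25,26,27,28,29,30,31): 1⊕0⊕0⊕1⊕1⊕0⊕0⊕0⊕0⊕1⊕1⊕1⊕0⊕0⊕0⊕1 = 1
s16 (pos 16,17,18,19,20,21,22,23,24,25,26,27,28,29,30,31): 1⊕1⊕0⊕0⊕0⊕1⊕0⊕1⊕0⊕1⊕1⊕1⊕0⊕0⊕0⊕1 = 0
Syndrome s16…s1 = 01101 → error at position 13.
Flip position 13: 0010100100110001100010101110001 → 0010100100111001100010101110001
Read data bits from positions 3,5,6,7,9,10,11,12,13,14,15,17,18,19,20,21,22,23,24,25,26,27,28,29,30,31: 11000011100100010101110001

11000011100100010101110001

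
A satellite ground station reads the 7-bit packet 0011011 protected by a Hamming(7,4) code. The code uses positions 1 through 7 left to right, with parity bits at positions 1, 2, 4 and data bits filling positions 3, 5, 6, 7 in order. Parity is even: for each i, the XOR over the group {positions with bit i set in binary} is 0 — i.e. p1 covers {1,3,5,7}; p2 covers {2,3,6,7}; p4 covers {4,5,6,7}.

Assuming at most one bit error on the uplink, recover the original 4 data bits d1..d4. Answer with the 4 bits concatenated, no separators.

1001

s1 (pos 1,3,5,7): 0⊕1⊕0⊕1 = 0
s2 (pos 2,3,6,7): 0⊕1⊕1⊕1 = 1
s4 (pos 4,5,6,7): 1⊕0⊕1⊕1 = 1
Syndrome s4…s1 = 110 → error at position 6.
Flip position 6: 0011011 → 0011001
Read data bits from positions 3,5,6,7: 1001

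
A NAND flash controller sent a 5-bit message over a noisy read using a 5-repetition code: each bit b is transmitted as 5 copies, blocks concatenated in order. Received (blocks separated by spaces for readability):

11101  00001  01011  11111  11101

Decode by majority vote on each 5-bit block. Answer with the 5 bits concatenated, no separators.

Block 1 (11101): 4 ones → 1
Block 2 (00001): 1 one → 0
Block 3 (01011): 3 ones → 1
Block 4 (11111): 5 ones → 1
Block 5 (11101): 4 ones → 1

10111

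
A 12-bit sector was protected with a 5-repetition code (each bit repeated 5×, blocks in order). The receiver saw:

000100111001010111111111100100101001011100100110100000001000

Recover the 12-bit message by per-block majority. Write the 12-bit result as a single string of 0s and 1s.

010110010100

Block 1 (00010): 1 one → 0
Block 2 (01110): 3 ones → 1
Block 3 (01010): 2 ones → 0
Block 4 (11111): 5 ones → 1
Block 5 (11111): 5 ones → 1
Block 6 (00100): 1 one → 0
Block 7 (10100): 2 ones → 0
Block 8 (10111): 4 ones → 1
Block 9 (00100): 1 one → 0
Block 10 (11010): 3 ones → 1
Block 11 (00000): 0 ones → 0
Block 12 (01000): 1 one → 0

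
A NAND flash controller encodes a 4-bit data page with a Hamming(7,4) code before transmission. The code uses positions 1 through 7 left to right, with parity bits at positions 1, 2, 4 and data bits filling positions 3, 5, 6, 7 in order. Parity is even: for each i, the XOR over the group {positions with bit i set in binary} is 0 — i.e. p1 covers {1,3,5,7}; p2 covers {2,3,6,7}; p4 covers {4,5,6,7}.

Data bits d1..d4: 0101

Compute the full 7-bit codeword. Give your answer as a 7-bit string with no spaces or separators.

0100101

Place data at non-parity positions: p1 p2 0 p4 1 0 1
p1 (pos 1,3,5,7): XOR of data positions = 0⊕1⊕1 = 0
p2 (pos 2,3,6,7): XOR of data positions = 0⊕0⊕1 = 1
p4 (pos 4,5,6,7): XOR of data positions = 1⊕0⊕1 = 0
Codeword: 0100101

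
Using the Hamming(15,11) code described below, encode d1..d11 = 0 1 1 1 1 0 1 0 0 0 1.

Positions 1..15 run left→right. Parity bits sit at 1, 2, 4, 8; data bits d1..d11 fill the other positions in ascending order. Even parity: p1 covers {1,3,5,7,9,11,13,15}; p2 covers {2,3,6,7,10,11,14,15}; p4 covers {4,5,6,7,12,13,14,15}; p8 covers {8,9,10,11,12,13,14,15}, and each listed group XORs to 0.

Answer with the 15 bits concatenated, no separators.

Place data at non-parity positions: p1 p2 0 p4 1 1 1 p8 1 0 1 0 0 0 1
p1 (pos 1,3,5,7,9,11,13,15): XOR of data positions = 0⊕1⊕1⊕1⊕1⊕0⊕1 = 1
p2 (pos 2,3,6,7,10,11,14,15): XOR of data positions = 0⊕1⊕1⊕0⊕1⊕0⊕1 = 0
p4 (pos 4,5,6,7,12,13,14,15): XOR of data positions = 1⊕1⊕1⊕0⊕0⊕0⊕1 = 0
p8 (pos 8,9,10,11,12,13,14,15): XOR of data positions = 1⊕0⊕1⊕0⊕0⊕0⊕1 = 1
Codeword: 100011111010001

100011111010001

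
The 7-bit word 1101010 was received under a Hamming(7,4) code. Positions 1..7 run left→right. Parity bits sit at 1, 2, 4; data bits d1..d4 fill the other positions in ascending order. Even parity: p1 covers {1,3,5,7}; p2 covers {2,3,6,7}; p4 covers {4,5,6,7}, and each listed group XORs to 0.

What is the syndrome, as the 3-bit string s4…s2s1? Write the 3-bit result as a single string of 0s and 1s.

001

s1 (pos 1,3,5,7): 1⊕0⊕0⊕0 = 1
s2 (pos 2,3,6,7): 1⊕0⊕1⊕0 = 0
s4 (pos 4,5,6,7): 1⊕0⊕1⊕0 = 0
Syndrome s4…s1 = 001 → error at position 1.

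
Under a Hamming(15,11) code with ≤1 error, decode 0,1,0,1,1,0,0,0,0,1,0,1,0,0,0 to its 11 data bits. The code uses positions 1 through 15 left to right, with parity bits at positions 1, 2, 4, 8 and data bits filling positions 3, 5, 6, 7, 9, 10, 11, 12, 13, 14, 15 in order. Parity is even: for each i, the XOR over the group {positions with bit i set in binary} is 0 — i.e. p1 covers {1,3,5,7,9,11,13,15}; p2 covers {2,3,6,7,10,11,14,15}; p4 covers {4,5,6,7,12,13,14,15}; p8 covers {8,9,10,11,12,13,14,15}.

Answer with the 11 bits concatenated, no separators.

00000101000

s1 (pos 1,3,5,7,9,11,13,15): 0⊕0⊕1⊕0⊕0⊕0⊕0⊕0 = 1
s2 (pos 2,3,6,7,10,11,14,15): 1⊕0⊕0⊕0⊕1⊕0⊕0⊕0 = 0
s4 (pos 4,5,6,7,12,13,14,15): 1⊕1⊕0⊕0⊕1⊕0⊕0⊕0 = 1
s8 (pos 8,9,10,11,12,13,14,15): 0⊕0⊕1⊕0⊕1⊕0⊕0⊕0 = 0
Syndrome s8…s1 = 0101 → error at position 5.
Flip position 5: 010110000101000 → 010100000101000
Read data bits from positions 3,5,6,7,9,10,11,12,13,14,15: 00000101000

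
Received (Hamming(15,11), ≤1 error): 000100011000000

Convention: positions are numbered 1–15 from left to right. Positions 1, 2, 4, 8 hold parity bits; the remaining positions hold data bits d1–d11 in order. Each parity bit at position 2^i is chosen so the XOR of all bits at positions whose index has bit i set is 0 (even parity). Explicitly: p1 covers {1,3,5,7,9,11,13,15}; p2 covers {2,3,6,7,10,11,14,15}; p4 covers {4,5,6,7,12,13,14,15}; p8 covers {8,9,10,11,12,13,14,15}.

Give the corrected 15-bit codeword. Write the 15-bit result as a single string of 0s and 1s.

s1 (pos 1,3,5,7,9,11,13,15): 0⊕0⊕0⊕0⊕1⊕0⊕0⊕0 = 1
s2 (pos 2,3,6,7,10,11,14,15): 0⊕0⊕0⊕0⊕0⊕0⊕0⊕0 = 0
s4 (pos 4,5,6,7,12,13,14,15): 1⊕0⊕0⊕0⊕0⊕0⊕0⊕0 = 1
s8 (pos 8,9,10,11,12,13,14,15): 1⊕1⊕0⊕0⊕0⊕0⊕0⊕0 = 0
Syndrome s8…s1 = 0101 → error at position 5.
Flip position 5: 000100011000000 → 000110011000000

000110011000000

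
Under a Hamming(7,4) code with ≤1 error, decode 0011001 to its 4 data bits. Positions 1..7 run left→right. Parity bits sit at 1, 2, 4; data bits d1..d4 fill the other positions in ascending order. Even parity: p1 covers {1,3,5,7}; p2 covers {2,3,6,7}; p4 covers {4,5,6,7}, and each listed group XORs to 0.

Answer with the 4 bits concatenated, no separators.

1001

s1 (pos 1,3,5,7): 0⊕1⊕0⊕1 = 0
s2 (pos 2,3,6,7): 0⊕1⊕0⊕1 = 0
s4 (pos 4,5,6,7): 1⊕0⊕0⊕1 = 0
Syndrome s4…s1 = 000 → no error.
Read data bits from positions 3,5,6,7: 1001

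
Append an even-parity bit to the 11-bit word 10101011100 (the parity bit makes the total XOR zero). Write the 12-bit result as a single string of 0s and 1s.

101010111000

XOR of the 11 data bits: 1⊕0⊕1⊕0⊕1⊕0⊕1⊕1⊕1⊕0⊕0 = 0
Parity bit = 0 (so all 12 bits XOR to 0).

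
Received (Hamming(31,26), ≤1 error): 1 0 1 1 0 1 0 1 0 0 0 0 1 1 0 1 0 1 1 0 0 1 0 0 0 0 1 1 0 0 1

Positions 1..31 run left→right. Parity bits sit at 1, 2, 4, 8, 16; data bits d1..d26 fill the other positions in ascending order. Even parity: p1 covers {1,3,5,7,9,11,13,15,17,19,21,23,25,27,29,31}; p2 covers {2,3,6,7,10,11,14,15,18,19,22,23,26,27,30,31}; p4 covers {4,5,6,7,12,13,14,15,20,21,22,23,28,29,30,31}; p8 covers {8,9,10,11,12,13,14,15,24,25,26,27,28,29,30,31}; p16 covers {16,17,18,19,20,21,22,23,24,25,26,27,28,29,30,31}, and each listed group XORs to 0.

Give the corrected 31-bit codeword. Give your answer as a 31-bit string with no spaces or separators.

s1 (pos 1,3,5,7,9,11,13,15,17,19,21,23,25,27,29,31): 1⊕1⊕0⊕0⊕0⊕0⊕1⊕0⊕0⊕1⊕0⊕0⊕0⊕1⊕0⊕1 = 0
s2 (pos 2,3,6,7,10,11,14,15,18,19,22,23,26,27,30,31): 0⊕1⊕1⊕0⊕0⊕0⊕1⊕0⊕1⊕1⊕1⊕0⊕0⊕1⊕0⊕1 = 0
s4 (pos 4,5,6,7,12,13,14,15,20,21,22,23,28,29,30,31): 1⊕0⊕1⊕0⊕0⊕1⊕1⊕0⊕0⊕0⊕1⊕0⊕1⊕0⊕0⊕1 = 1
s8 (pos 8,9,10,11,12,13,14,15,24,25,26,27,28,29,30,31): 1⊕0⊕0⊕0⊕0⊕1⊕1⊕0⊕0⊕0⊕0⊕1⊕1⊕0⊕0⊕1 = 0
s16 (pos 16,17,18,19,20,21,22,23,24,25,26,27,28,29,30,31): 1⊕0⊕1⊕1⊕0⊕0⊕1⊕0⊕0⊕0⊕0⊕1⊕1⊕0⊕0⊕1 = 1
Syndrome s16…s1 = 10100 → error at position 20.
Flip position 20: 1011010100001101011001000011001 → 1011010100001101011101000011001

1011010100001101011101000011001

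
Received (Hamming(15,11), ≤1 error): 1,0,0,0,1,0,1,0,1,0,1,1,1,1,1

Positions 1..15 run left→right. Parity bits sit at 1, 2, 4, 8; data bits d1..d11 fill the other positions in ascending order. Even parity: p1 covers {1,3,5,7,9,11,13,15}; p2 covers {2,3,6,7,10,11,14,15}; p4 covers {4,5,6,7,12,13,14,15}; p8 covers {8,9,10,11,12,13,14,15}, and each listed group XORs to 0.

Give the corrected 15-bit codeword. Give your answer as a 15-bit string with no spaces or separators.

000010101011111

s1 (pos 1,3,5,7,9,11,13,15): 1⊕0⊕1⊕1⊕1⊕1⊕1⊕1 = 1
s2 (pos 2,3,6,7,10,11,14,15): 0⊕0⊕0⊕1⊕0⊕1⊕1⊕1 = 0
s4 (pos 4,5,6,7,12,13,14,15): 0⊕1⊕0⊕1⊕1⊕1⊕1⊕1 = 0
s8 (pos 8,9,10,11,12,13,14,15): 0⊕1⊕0⊕1⊕1⊕1⊕1⊕1 = 0
Syndrome s8…s1 = 0001 → error at position 1.
Flip position 1: 100010101011111 → 000010101011111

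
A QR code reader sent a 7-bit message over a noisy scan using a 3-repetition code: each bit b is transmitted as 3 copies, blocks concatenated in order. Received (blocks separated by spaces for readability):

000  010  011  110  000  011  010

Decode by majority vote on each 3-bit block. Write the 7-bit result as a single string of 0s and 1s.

Block 1 (000): 0 ones → 0
Block 2 (010): 1 one → 0
Block 3 (011): 2 ones → 1
Block 4 (110): 2 ones → 1
Block 5 (000): 0 ones → 0
Block 6 (011): 2 ones → 1
Block 7 (010): 1 one → 0

0011010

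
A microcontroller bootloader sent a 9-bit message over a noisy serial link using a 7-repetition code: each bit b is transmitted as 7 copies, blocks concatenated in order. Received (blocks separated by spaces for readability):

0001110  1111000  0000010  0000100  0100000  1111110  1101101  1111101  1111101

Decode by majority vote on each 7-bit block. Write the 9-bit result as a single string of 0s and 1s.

Block 1 (0001110): 3 ones → 0
Block 2 (1111000): 4 ones → 1
Block 3 (0000010): 1 one → 0
Block 4 (0000100): 1 one → 0
Block 5 (0100000): 1 one → 0
Block 6 (1111110): 6 ones → 1
Block 7 (1101101): 5 ones → 1
Block 8 (1111101): 6 ones → 1
Block 9 (1111101): 6 ones → 1

010001111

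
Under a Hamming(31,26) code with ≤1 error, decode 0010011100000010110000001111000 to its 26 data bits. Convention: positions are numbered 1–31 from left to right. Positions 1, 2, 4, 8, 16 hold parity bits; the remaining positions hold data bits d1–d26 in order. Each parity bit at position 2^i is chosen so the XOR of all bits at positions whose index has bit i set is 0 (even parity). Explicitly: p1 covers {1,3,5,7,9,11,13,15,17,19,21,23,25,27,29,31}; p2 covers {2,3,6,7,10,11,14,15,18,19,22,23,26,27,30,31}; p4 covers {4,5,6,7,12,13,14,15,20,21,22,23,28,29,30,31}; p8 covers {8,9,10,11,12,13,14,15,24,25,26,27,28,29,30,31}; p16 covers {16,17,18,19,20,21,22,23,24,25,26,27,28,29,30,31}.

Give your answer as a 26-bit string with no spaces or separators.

10110000001110000001111000

s1 (pos 1,3,5,7,9,11,13,15,17,19,21,23,25,27,29,31): 0⊕1⊕0⊕1⊕0⊕0⊕0⊕1⊕1⊕0⊕0⊕0⊕1⊕1⊕0⊕0 = 0
s2 (pos 2,3,6,7,10,11,14,15,18,19,22,23,26,27,30,31): 0⊕1⊕1⊕1⊕0⊕0⊕0⊕1⊕1⊕0⊕0⊕0⊕1⊕1⊕0⊕0 = 1
s4 (pos 4,5,6,7,12,13,14,15,20,21,22,23,28,29,30,31): 0⊕0⊕1⊕1⊕0⊕0⊕0⊕1⊕0⊕0⊕0⊕0⊕1⊕0⊕0⊕0 = 0
s8 (pos 8,9,10,11,12,13,14,15,24,25,26,27,28,29,30,31): 1⊕0⊕0⊕0⊕0⊕0⊕0⊕1⊕0⊕1⊕1⊕1⊕1⊕0⊕0⊕0 = 0
s16 (pos 16,17,18,19,20,21,22,23,24,25,26,27,28,29,30,31): 0⊕1⊕1⊕0⊕0⊕0⊕0⊕0⊕0⊕1⊕1⊕1⊕1⊕0⊕0⊕0 = 0
Syndrome s16…s1 = 00010 → error at position 2.
Flip position 2: 0010011100000010110000001111000 → 0110011100000010110000001111000
Read data bits from positions 3,5,6,7,9,10,11,12,13,14,15,17,18,19,20,21,22,23,24,25,26,27,28,29,30,31: 10110000001110000001111000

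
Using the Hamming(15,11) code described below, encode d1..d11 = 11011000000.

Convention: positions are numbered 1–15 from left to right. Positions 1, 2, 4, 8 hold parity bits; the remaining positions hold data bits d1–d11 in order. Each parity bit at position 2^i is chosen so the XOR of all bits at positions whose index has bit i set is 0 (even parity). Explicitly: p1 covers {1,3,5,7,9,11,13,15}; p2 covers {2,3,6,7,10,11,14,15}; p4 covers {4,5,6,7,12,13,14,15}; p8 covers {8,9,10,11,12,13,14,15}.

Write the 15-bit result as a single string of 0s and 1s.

001010111000000

Place data at non-parity positions: p1 p2 1 p4 1 0 1 p8 1 0 0 0 0 0 0
p1 (pos 1,3,5,7,9,11,13,15): XOR of data positions = 1⊕1⊕1⊕1⊕0⊕0⊕0 = 0
p2 (pos 2,3,6,7,10,11,14,15): XOR of data positions = 1⊕0⊕1⊕0⊕0⊕0⊕0 = 0
p4 (pos 4,5,6,7,12,13,14,15): XOR of data positions = 1⊕0⊕1⊕0⊕0⊕0⊕0 = 0
p8 (pos 8,9,10,11,12,13,14,15): XOR of data positions = 1⊕0⊕0⊕0⊕0⊕0⊕0 = 1
Codeword: 001010111000000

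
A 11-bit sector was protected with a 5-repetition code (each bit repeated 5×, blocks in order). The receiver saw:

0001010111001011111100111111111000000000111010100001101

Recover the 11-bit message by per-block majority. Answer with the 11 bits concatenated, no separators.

Block 1 (00010): 1 one → 0
Block 2 (10111): 4 ones → 1
Block 3 (00101): 2 ones → 0
Block 4 (11111): 5 ones → 1
Block 5 (00111): 3 ones → 1
Block 6 (11111): 5 ones → 1
Block 7 (10000): 1 one → 0
Block 8 (00000): 0 ones → 0
Block 9 (11101): 4 ones → 1
Block 10 (01000): 1 one → 0
Block 11 (01101): 3 ones → 1

01011100101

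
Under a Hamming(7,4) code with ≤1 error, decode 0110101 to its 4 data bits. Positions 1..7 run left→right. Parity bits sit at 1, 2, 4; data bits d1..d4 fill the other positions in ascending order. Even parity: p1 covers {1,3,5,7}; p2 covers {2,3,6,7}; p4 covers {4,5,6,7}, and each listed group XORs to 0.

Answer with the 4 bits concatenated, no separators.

s1 (pos 1,3,5,7): 0⊕1⊕1⊕1 = 1
s2 (pos 2,3,6,7): 1⊕1⊕0⊕1 = 1
s4 (pos 4,5,6,7): 0⊕1⊕0⊕1 = 0
Syndrome s4…s1 = 011 → error at position 3.
Flip position 3: 0110101 → 0100101
Read data bits from positions 3,5,6,7: 0101

0101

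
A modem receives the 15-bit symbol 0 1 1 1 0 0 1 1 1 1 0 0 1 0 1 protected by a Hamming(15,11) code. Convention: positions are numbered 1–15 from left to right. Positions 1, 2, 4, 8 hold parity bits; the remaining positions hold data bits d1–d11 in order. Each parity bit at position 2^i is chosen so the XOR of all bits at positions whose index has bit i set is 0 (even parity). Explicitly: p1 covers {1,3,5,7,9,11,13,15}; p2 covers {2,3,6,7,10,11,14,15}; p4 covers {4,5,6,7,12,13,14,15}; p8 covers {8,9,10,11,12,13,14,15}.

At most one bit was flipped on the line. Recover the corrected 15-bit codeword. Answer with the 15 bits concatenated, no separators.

s1 (pos 1,3,5,7,9,11,13,15): 0⊕1⊕0⊕1⊕1⊕0⊕1⊕1 = 1
s2 (pos 2,3,6,7,10,11,14,15): 1⊕1⊕0⊕1⊕1⊕0⊕0⊕1 = 1
s4 (pos 4,5,6,7,12,13,14,15): 1⊕0⊕0⊕1⊕0⊕1⊕0⊕1 = 0
s8 (pos 8,9,10,11,12,13,14,15): 1⊕1⊕1⊕0⊕0⊕1⊕0⊕1 = 1
Syndrome s8…s1 = 1011 → error at position 11.
Flip position 11: 011100111100101 → 011100111110101

011100111110101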